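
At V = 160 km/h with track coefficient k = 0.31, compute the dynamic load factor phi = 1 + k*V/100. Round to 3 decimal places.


phi = 1 + k * V / 100
phi = 1 + 0.31 * 160 / 100
phi = 1 + 0.496
phi = 1.496

1.496


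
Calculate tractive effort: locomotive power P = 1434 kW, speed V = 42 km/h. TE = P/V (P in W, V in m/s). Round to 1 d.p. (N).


Convert: P = 1434 kW = 1434000 W
V = 42 / 3.6 = 11.6667 m/s
TE = 1434000 / 11.6667
TE = 122914.3 N

122914.3


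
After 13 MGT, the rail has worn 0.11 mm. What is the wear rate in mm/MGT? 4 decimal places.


Wear rate = total wear / cumulative tonnage
Rate = 0.11 / 13
Rate = 0.0085 mm/MGT

0.0085


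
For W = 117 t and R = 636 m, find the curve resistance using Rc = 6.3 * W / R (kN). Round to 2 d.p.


Rc = 6.3 * W / R
Rc = 6.3 * 117 / 636
Rc = 737.1 / 636
Rc = 1.16 kN

1.16


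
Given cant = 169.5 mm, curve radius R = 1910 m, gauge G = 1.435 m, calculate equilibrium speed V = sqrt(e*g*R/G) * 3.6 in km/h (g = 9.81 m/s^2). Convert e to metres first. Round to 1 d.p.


Convert cant: e = 169.5 mm = 0.1695 m
V_ms = sqrt(0.1695 * 9.81 * 1910 / 1.435)
V_ms = sqrt(2213.197526) = 47.0446 m/s
V = 47.0446 * 3.6 = 169.4 km/h

169.4


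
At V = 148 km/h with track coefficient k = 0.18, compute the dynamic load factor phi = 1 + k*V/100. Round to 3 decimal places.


phi = 1 + k * V / 100
phi = 1 + 0.18 * 148 / 100
phi = 1 + 0.2664
phi = 1.266

1.266


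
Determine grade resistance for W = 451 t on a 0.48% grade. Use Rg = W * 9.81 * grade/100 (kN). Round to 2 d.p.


Rg = W * 9.81 * grade / 100
Rg = 451 * 9.81 * 0.48 / 100
Rg = 4424.31 * 0.0048
Rg = 21.24 kN

21.24


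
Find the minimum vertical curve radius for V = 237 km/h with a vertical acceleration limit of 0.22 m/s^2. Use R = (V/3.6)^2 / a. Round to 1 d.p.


Convert speed: V = 237 / 3.6 = 65.8333 m/s
V^2 = 4334.0278 m^2/s^2
R_v = 4334.0278 / 0.22
R_v = 19700.1 m

19700.1


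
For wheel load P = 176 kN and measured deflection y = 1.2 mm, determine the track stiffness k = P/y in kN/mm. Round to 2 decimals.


Track stiffness k = P / y
k = 176 / 1.2
k = 146.67 kN/mm

146.67


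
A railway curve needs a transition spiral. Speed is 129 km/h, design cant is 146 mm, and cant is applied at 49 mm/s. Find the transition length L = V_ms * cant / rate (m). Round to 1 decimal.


Convert speed: V = 129 / 3.6 = 35.8333 m/s
L = 35.8333 * 146 / 49
L = 5231.6667 / 49
L = 106.8 m

106.8


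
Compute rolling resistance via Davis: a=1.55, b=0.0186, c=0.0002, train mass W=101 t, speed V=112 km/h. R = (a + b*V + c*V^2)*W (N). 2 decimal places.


b*V = 0.0186 * 112 = 2.0832
c*V^2 = 0.0002 * 12544 = 2.5088
R_per_t = 1.55 + 2.0832 + 2.5088 = 6.142 N/t
R_total = 6.142 * 101 = 620.34 N

620.34


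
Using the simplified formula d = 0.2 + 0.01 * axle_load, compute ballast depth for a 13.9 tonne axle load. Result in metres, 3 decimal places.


d = 0.2 + 0.01 * 13.9
d = 0.2 + 0.139
d = 0.339 m

0.339


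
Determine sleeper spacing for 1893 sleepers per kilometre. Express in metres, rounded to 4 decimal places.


Spacing = 1000 m / number of sleepers
Spacing = 1000 / 1893
Spacing = 0.5283 m

0.5283


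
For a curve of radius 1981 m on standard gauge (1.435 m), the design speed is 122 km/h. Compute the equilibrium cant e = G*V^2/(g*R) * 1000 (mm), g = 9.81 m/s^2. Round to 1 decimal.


Convert speed: V = 122 / 3.6 = 33.8889 m/s
Apply formula: e = 1.435 * 33.8889^2 / (9.81 * 1981)
e = 1.435 * 1148.4568 / 19433.61
e = 0.084803 m = 84.8 mm

84.8


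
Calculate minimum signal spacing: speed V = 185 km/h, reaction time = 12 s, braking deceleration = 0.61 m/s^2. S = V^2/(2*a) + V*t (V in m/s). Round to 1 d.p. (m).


V = 185 / 3.6 = 51.3889 m/s
Braking distance = 51.3889^2 / (2*0.61) = 2164.6048 m
Sighting distance = 51.3889 * 12 = 616.6667 m
S = 2164.6048 + 616.6667 = 2781.3 m

2781.3


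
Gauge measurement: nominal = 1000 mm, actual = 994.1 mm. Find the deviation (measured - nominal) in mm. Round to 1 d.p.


Deviation = measured - nominal
Deviation = 994.1 - 1000
Deviation = -5.9 mm

-5.9


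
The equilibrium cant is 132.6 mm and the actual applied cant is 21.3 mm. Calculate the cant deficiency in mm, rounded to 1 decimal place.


Cant deficiency = equilibrium cant - actual cant
CD = 132.6 - 21.3
CD = 111.3 mm

111.3


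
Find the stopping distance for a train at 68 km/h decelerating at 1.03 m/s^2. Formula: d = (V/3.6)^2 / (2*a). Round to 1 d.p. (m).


Convert speed: V = 68 / 3.6 = 18.8889 m/s
V^2 = 356.7901
d = 356.7901 / (2 * 1.03)
d = 356.7901 / 2.06
d = 173.2 m

173.2


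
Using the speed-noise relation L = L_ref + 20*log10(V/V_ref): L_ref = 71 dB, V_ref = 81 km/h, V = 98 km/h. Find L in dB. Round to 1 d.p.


V/V_ref = 98 / 81 = 1.209877
log10(1.209877) = 0.082741
20 * 0.082741 = 1.6548
L = 71 + 1.6548 = 72.7 dB

72.7


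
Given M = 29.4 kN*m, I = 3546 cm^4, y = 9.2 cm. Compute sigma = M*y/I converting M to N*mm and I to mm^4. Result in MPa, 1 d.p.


Convert units:
M = 29.4 kN*m = 29400000 N*mm
y = 9.2 cm = 92 mm
I = 3546 cm^4 = 35460000 mm^4
sigma = 29400000 * 92 / 35460000
sigma = 76.3 MPa

76.3


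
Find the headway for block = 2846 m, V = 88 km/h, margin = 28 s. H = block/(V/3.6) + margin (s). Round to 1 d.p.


V = 88 / 3.6 = 24.4444 m/s
Block traversal time = 2846 / 24.4444 = 116.4273 s
Headway = 116.4273 + 28
Headway = 144.4 s

144.4


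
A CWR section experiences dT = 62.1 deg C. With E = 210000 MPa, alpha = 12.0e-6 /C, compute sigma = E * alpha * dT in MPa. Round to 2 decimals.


sigma = E * alpha * dT
sigma = 210000 * 12.0e-6 * 62.1
sigma = 2.52 * 62.1
sigma = 156.49 MPa

156.49


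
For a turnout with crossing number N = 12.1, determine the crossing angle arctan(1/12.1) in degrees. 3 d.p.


1/N = 1/12.1 = 0.082645
angle = arctan(0.082645) = 0.082457 rad
angle = 0.082457 * 180/pi = 4.724 degrees

4.724


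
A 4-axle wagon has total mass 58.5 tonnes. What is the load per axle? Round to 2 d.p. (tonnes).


Load per axle = total weight / number of axles
Load = 58.5 / 4
Load = 14.63 tonnes

14.63


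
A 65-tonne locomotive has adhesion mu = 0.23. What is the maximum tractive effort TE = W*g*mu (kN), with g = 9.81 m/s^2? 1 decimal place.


TE_max = W * g * mu
TE_max = 65 * 9.81 * 0.23
TE_max = 637.65 * 0.23
TE_max = 146.7 kN

146.7


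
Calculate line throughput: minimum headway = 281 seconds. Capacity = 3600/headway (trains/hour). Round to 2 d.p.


Capacity = 3600 / headway
Capacity = 3600 / 281
Capacity = 12.81 trains/hour

12.81


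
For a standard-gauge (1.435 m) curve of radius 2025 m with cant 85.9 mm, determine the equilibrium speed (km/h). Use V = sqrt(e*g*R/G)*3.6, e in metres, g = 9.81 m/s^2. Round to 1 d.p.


Convert cant: e = 85.9 mm = 0.0859 m
V_ms = sqrt(0.0859 * 9.81 * 2025 / 1.435)
V_ms = sqrt(1189.146324) = 34.484 m/s
V = 34.484 * 3.6 = 124.1 km/h

124.1


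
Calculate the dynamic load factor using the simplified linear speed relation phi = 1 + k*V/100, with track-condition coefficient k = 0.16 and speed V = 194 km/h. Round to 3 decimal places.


phi = 1 + k * V / 100
phi = 1 + 0.16 * 194 / 100
phi = 1 + 0.3104
phi = 1.310

1.310


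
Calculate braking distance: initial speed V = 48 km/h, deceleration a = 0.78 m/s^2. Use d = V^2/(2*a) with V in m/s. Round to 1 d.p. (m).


Convert speed: V = 48 / 3.6 = 13.3333 m/s
V^2 = 177.7778
d = 177.7778 / (2 * 0.78)
d = 177.7778 / 1.56
d = 114.0 m

114.0


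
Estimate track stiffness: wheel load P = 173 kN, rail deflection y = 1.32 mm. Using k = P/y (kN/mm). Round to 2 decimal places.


Track stiffness k = P / y
k = 173 / 1.32
k = 131.06 kN/mm

131.06


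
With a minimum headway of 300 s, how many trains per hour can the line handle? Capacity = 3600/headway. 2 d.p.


Capacity = 3600 / headway
Capacity = 3600 / 300
Capacity = 12.00 trains/hour

12.00


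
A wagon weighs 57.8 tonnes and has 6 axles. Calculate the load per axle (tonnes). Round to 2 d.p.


Load per axle = total weight / number of axles
Load = 57.8 / 6
Load = 9.63 tonnes

9.63


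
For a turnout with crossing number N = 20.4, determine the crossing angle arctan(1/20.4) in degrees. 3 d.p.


1/N = 1/20.4 = 0.04902
angle = arctan(0.04902) = 0.04898 rad
angle = 0.04898 * 180/pi = 2.806 degrees

2.806


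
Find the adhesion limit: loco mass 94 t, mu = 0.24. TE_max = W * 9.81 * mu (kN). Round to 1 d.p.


TE_max = W * g * mu
TE_max = 94 * 9.81 * 0.24
TE_max = 922.14 * 0.24
TE_max = 221.3 kN

221.3


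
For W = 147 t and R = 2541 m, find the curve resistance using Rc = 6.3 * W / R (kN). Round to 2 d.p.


Rc = 6.3 * W / R
Rc = 6.3 * 147 / 2541
Rc = 926.1 / 2541
Rc = 0.36 kN

0.36


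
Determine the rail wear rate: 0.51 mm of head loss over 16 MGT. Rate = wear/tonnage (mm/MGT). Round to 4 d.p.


Wear rate = total wear / cumulative tonnage
Rate = 0.51 / 16
Rate = 0.0319 mm/MGT

0.0319


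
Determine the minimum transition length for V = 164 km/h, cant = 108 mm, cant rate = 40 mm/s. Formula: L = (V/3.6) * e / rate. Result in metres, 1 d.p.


Convert speed: V = 164 / 3.6 = 45.5556 m/s
L = 45.5556 * 108 / 40
L = 4920.0 / 40
L = 123.0 m

123.0


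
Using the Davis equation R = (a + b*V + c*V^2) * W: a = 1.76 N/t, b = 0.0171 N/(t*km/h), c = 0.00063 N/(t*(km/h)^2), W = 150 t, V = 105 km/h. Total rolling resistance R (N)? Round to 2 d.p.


b*V = 0.0171 * 105 = 1.7955
c*V^2 = 0.00063 * 11025 = 6.94575
R_per_t = 1.76 + 1.7955 + 6.94575 = 10.50125 N/t
R_total = 10.50125 * 150 = 1575.19 N

1575.19


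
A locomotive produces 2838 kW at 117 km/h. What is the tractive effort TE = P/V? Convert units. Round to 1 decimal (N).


Convert: P = 2838 kW = 2838000 W
V = 117 / 3.6 = 32.5 m/s
TE = 2838000 / 32.5
TE = 87323.1 N

87323.1


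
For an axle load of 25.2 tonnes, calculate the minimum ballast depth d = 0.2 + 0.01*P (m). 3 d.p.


d = 0.2 + 0.01 * 25.2
d = 0.2 + 0.252
d = 0.452 m

0.452


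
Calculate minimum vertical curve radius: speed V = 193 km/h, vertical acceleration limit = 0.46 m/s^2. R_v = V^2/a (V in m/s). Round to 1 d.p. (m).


Convert speed: V = 193 / 3.6 = 53.6111 m/s
V^2 = 2874.1512 m^2/s^2
R_v = 2874.1512 / 0.46
R_v = 6248.2 m

6248.2


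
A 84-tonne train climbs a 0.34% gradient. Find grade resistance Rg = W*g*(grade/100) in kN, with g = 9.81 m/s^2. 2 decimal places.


Rg = W * 9.81 * grade / 100
Rg = 84 * 9.81 * 0.34 / 100
Rg = 824.04 * 0.0034
Rg = 2.80 kN

2.80


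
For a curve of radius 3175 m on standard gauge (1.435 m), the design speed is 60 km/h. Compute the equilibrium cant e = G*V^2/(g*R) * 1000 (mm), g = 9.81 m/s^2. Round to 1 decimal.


Convert speed: V = 60 / 3.6 = 16.6667 m/s
Apply formula: e = 1.435 * 16.6667^2 / (9.81 * 3175)
e = 1.435 * 277.7778 / 31146.75
e = 0.012798 m = 12.8 mm

12.8


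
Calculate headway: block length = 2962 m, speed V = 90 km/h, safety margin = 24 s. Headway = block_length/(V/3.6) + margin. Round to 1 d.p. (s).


V = 90 / 3.6 = 25.0 m/s
Block traversal time = 2962 / 25.0 = 118.48 s
Headway = 118.48 + 24
Headway = 142.5 s

142.5


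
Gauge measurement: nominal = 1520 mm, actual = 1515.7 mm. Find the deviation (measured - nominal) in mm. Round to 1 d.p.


Deviation = measured - nominal
Deviation = 1515.7 - 1520
Deviation = -4.3 mm

-4.3


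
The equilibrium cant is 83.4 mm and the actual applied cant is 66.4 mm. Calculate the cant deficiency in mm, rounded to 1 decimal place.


Cant deficiency = equilibrium cant - actual cant
CD = 83.4 - 66.4
CD = 17.0 mm

17.0


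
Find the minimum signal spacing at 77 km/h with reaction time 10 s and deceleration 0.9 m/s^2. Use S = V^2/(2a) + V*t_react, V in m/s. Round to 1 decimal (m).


V = 77 / 3.6 = 21.3889 m/s
Braking distance = 21.3889^2 / (2*0.9) = 254.1581 m
Sighting distance = 21.3889 * 10 = 213.8889 m
S = 254.1581 + 213.8889 = 468.0 m

468.0


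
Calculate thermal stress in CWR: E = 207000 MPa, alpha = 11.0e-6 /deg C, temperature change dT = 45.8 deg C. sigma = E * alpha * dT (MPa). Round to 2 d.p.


sigma = E * alpha * dT
sigma = 207000 * 11.0e-6 * 45.8
sigma = 2.277 * 45.8
sigma = 104.29 MPa

104.29


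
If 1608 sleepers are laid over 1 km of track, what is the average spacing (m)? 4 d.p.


Spacing = 1000 m / number of sleepers
Spacing = 1000 / 1608
Spacing = 0.6219 m

0.6219


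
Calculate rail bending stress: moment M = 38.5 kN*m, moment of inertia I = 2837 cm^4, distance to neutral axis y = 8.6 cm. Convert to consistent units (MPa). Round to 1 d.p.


Convert units:
M = 38.5 kN*m = 38500000 N*mm
y = 8.6 cm = 86 mm
I = 2837 cm^4 = 28370000 mm^4
sigma = 38500000 * 86 / 28370000
sigma = 116.7 MPa

116.7


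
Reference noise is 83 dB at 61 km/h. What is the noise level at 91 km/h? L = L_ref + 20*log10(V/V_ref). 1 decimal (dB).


V/V_ref = 91 / 61 = 1.491803
log10(1.491803) = 0.173712
20 * 0.173712 = 3.4742
L = 83 + 3.4742 = 86.5 dB

86.5


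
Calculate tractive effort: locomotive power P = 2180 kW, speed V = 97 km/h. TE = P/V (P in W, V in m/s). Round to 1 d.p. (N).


Convert: P = 2180 kW = 2180000 W
V = 97 / 3.6 = 26.9444 m/s
TE = 2180000 / 26.9444
TE = 80907.2 N

80907.2


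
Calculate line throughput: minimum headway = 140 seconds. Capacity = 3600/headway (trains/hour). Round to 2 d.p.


Capacity = 3600 / headway
Capacity = 3600 / 140
Capacity = 25.71 trains/hour

25.71


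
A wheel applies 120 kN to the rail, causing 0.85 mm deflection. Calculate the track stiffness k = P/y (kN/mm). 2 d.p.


Track stiffness k = P / y
k = 120 / 0.85
k = 141.18 kN/mm

141.18


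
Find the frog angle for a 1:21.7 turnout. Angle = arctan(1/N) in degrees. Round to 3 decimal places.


1/N = 1/21.7 = 0.046083
angle = arctan(0.046083) = 0.04605 rad
angle = 0.04605 * 180/pi = 2.638 degrees

2.638


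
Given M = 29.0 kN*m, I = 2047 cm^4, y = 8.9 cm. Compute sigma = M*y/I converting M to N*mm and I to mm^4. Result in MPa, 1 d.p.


Convert units:
M = 29.0 kN*m = 29000000 N*mm
y = 8.9 cm = 89 mm
I = 2047 cm^4 = 20470000 mm^4
sigma = 29000000 * 89 / 20470000
sigma = 126.1 MPa

126.1


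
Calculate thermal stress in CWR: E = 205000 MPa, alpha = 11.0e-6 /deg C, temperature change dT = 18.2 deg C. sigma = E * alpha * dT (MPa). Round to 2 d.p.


sigma = E * alpha * dT
sigma = 205000 * 11.0e-6 * 18.2
sigma = 2.255 * 18.2
sigma = 41.04 MPa

41.04


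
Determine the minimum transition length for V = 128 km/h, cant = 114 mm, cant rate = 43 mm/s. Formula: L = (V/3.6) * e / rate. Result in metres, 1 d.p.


Convert speed: V = 128 / 3.6 = 35.5556 m/s
L = 35.5556 * 114 / 43
L = 4053.3333 / 43
L = 94.3 m

94.3


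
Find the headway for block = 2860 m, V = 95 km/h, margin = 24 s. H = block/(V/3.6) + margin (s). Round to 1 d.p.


V = 95 / 3.6 = 26.3889 m/s
Block traversal time = 2860 / 26.3889 = 108.3789 s
Headway = 108.3789 + 24
Headway = 132.4 s

132.4


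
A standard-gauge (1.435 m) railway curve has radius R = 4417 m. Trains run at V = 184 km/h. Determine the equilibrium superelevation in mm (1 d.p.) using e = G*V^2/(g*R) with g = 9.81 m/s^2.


Convert speed: V = 184 / 3.6 = 51.1111 m/s
Apply formula: e = 1.435 * 51.1111^2 / (9.81 * 4417)
e = 1.435 * 2612.3457 / 43330.77
e = 0.086514 m = 86.5 mm

86.5


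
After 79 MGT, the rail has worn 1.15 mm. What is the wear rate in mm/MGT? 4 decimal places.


Wear rate = total wear / cumulative tonnage
Rate = 1.15 / 79
Rate = 0.0146 mm/MGT

0.0146


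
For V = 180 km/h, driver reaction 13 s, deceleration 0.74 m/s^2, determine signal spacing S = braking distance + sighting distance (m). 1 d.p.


V = 180 / 3.6 = 50.0 m/s
Braking distance = 50.0^2 / (2*0.74) = 1689.1892 m
Sighting distance = 50.0 * 13 = 650.0 m
S = 1689.1892 + 650.0 = 2339.2 m

2339.2


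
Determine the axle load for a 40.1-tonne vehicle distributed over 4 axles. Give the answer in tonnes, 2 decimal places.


Load per axle = total weight / number of axles
Load = 40.1 / 4
Load = 10.03 tonnes

10.03


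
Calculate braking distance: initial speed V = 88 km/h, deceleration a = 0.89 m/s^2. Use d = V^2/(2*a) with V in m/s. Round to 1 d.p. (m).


Convert speed: V = 88 / 3.6 = 24.4444 m/s
V^2 = 597.5309
d = 597.5309 / (2 * 0.89)
d = 597.5309 / 1.78
d = 335.7 m

335.7


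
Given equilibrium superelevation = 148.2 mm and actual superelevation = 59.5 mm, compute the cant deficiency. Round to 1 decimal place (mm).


Cant deficiency = equilibrium cant - actual cant
CD = 148.2 - 59.5
CD = 88.7 mm

88.7


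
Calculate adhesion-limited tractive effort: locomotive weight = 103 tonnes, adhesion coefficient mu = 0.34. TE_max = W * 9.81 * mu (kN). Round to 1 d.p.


TE_max = W * g * mu
TE_max = 103 * 9.81 * 0.34
TE_max = 1010.43 * 0.34
TE_max = 343.5 kN

343.5


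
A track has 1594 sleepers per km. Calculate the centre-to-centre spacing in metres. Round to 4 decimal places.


Spacing = 1000 m / number of sleepers
Spacing = 1000 / 1594
Spacing = 0.6274 m

0.6274


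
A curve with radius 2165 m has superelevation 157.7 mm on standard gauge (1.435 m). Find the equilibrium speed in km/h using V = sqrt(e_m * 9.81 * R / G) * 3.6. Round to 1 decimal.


Convert cant: e = 157.7 mm = 0.1577 m
V_ms = sqrt(0.1577 * 9.81 * 2165 / 1.435)
V_ms = sqrt(2334.031432) = 48.3118 m/s
V = 48.3118 * 3.6 = 173.9 km/h

173.9


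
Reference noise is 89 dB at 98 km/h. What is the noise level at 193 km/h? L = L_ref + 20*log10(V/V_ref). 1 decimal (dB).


V/V_ref = 193 / 98 = 1.969388
log10(1.969388) = 0.294331
20 * 0.294331 = 5.8866
L = 89 + 5.8866 = 94.9 dB

94.9


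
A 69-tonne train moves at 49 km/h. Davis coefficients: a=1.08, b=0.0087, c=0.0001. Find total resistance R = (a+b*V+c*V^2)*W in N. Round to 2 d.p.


b*V = 0.0087 * 49 = 0.4263
c*V^2 = 0.0001 * 2401 = 0.2401
R_per_t = 1.08 + 0.4263 + 0.2401 = 1.7464 N/t
R_total = 1.7464 * 69 = 120.50 N

120.50


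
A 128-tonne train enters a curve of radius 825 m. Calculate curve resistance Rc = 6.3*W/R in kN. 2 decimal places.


Rc = 6.3 * W / R
Rc = 6.3 * 128 / 825
Rc = 806.4 / 825
Rc = 0.98 kN

0.98


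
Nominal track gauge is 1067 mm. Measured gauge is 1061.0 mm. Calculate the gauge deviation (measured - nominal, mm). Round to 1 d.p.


Deviation = measured - nominal
Deviation = 1061.0 - 1067
Deviation = -6.0 mm

-6.0


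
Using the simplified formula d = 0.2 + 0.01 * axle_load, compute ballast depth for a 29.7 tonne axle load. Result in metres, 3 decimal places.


d = 0.2 + 0.01 * 29.7
d = 0.2 + 0.297
d = 0.497 m

0.497


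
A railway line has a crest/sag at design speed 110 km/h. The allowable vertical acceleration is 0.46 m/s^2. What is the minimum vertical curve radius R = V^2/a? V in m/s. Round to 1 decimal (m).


Convert speed: V = 110 / 3.6 = 30.5556 m/s
V^2 = 933.642 m^2/s^2
R_v = 933.642 / 0.46
R_v = 2029.7 m

2029.7


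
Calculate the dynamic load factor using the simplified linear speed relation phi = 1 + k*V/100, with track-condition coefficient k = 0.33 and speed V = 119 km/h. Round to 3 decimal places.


phi = 1 + k * V / 100
phi = 1 + 0.33 * 119 / 100
phi = 1 + 0.3927
phi = 1.393

1.393


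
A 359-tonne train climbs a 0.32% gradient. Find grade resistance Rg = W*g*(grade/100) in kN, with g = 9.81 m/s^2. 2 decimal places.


Rg = W * 9.81 * grade / 100
Rg = 359 * 9.81 * 0.32 / 100
Rg = 3521.79 * 0.0032
Rg = 11.27 kN

11.27


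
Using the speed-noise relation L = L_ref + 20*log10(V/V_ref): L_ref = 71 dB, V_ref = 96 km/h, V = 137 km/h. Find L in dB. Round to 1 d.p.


V/V_ref = 137 / 96 = 1.427083
log10(1.427083) = 0.154449
20 * 0.154449 = 3.089
L = 71 + 3.089 = 74.1 dB

74.1


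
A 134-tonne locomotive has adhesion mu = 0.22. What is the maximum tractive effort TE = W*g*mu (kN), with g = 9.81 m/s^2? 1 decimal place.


TE_max = W * g * mu
TE_max = 134 * 9.81 * 0.22
TE_max = 1314.54 * 0.22
TE_max = 289.2 kN

289.2


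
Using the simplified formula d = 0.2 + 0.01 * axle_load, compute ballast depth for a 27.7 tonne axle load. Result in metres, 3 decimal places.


d = 0.2 + 0.01 * 27.7
d = 0.2 + 0.277
d = 0.477 m

0.477


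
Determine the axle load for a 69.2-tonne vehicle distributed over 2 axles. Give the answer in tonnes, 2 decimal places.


Load per axle = total weight / number of axles
Load = 69.2 / 2
Load = 34.60 tonnes

34.60


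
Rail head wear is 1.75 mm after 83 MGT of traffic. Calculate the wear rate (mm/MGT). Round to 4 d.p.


Wear rate = total wear / cumulative tonnage
Rate = 1.75 / 83
Rate = 0.0211 mm/MGT

0.0211


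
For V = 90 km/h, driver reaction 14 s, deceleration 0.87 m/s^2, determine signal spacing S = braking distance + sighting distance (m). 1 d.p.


V = 90 / 3.6 = 25.0 m/s
Braking distance = 25.0^2 / (2*0.87) = 359.1954 m
Sighting distance = 25.0 * 14 = 350.0 m
S = 359.1954 + 350.0 = 709.2 m

709.2


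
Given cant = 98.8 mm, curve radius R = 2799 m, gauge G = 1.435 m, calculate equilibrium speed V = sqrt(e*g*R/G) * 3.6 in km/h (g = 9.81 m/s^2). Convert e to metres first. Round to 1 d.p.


Convert cant: e = 98.8 mm = 0.0988 m
V_ms = sqrt(0.0988 * 9.81 * 2799 / 1.435)
V_ms = sqrt(1890.501165) = 43.4799 m/s
V = 43.4799 * 3.6 = 156.5 km/h

156.5


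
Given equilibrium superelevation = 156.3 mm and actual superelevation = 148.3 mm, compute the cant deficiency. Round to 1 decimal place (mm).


Cant deficiency = equilibrium cant - actual cant
CD = 156.3 - 148.3
CD = 8.0 mm

8.0


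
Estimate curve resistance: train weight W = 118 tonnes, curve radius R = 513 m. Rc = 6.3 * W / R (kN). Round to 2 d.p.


Rc = 6.3 * W / R
Rc = 6.3 * 118 / 513
Rc = 743.4 / 513
Rc = 1.45 kN

1.45


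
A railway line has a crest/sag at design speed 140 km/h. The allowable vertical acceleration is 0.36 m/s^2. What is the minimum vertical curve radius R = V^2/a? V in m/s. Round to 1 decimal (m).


Convert speed: V = 140 / 3.6 = 38.8889 m/s
V^2 = 1512.3457 m^2/s^2
R_v = 1512.3457 / 0.36
R_v = 4201.0 m

4201.0


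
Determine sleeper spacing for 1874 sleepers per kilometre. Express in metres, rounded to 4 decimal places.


Spacing = 1000 m / number of sleepers
Spacing = 1000 / 1874
Spacing = 0.5336 m

0.5336


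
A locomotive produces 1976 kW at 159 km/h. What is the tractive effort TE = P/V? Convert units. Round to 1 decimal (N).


Convert: P = 1976 kW = 1976000 W
V = 159 / 3.6 = 44.1667 m/s
TE = 1976000 / 44.1667
TE = 44739.6 N

44739.6


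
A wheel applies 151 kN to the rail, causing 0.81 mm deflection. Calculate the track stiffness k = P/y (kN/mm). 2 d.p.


Track stiffness k = P / y
k = 151 / 0.81
k = 186.42 kN/mm

186.42


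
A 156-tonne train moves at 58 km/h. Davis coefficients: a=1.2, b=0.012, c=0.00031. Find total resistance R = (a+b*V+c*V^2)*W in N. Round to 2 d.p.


b*V = 0.012 * 58 = 0.696
c*V^2 = 0.00031 * 3364 = 1.04284
R_per_t = 1.2 + 0.696 + 1.04284 = 2.93884 N/t
R_total = 2.93884 * 156 = 458.46 N

458.46


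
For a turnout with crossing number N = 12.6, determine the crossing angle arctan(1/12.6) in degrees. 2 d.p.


1/N = 1/12.6 = 0.079365
angle = arctan(0.079365) = 0.079199 rad
angle = 0.079199 * 180/pi = 4.54 degrees

4.54


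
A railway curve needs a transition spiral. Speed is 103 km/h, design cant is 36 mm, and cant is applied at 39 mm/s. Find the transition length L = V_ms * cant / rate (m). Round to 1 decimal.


Convert speed: V = 103 / 3.6 = 28.6111 m/s
L = 28.6111 * 36 / 39
L = 1030.0 / 39
L = 26.4 m

26.4


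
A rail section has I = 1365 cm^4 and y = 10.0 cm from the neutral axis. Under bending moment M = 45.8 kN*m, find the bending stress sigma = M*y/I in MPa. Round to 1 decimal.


Convert units:
M = 45.8 kN*m = 45800000 N*mm
y = 10.0 cm = 100 mm
I = 1365 cm^4 = 13650000 mm^4
sigma = 45800000 * 100 / 13650000
sigma = 335.5 MPa

335.5


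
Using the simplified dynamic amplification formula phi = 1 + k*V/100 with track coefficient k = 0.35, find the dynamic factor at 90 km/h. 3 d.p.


phi = 1 + k * V / 100
phi = 1 + 0.35 * 90 / 100
phi = 1 + 0.315
phi = 1.315

1.315


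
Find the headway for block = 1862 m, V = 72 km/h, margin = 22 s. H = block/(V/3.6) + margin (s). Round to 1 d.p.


V = 72 / 3.6 = 20.0 m/s
Block traversal time = 1862 / 20.0 = 93.1 s
Headway = 93.1 + 22
Headway = 115.1 s

115.1


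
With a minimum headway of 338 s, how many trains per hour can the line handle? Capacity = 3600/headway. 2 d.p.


Capacity = 3600 / headway
Capacity = 3600 / 338
Capacity = 10.65 trains/hour

10.65


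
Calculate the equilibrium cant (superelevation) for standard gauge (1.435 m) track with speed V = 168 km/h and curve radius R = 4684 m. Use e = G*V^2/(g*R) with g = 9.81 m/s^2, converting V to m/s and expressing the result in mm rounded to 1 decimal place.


Convert speed: V = 168 / 3.6 = 46.6667 m/s
Apply formula: e = 1.435 * 46.6667^2 / (9.81 * 4684)
e = 1.435 * 2177.7778 / 45950.04
e = 0.068011 m = 68.0 mm

68.0


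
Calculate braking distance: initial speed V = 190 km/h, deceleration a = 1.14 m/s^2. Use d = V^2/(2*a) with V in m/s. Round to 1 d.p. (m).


Convert speed: V = 190 / 3.6 = 52.7778 m/s
V^2 = 2785.4938
d = 2785.4938 / (2 * 1.14)
d = 2785.4938 / 2.28
d = 1221.7 m

1221.7


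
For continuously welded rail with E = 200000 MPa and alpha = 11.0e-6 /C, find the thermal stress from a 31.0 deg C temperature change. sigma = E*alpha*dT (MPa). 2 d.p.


sigma = E * alpha * dT
sigma = 200000 * 11.0e-6 * 31.0
sigma = 2.2 * 31.0
sigma = 68.20 MPa

68.20


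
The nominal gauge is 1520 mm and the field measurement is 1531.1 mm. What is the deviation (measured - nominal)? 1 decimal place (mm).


Deviation = measured - nominal
Deviation = 1531.1 - 1520
Deviation = 11.1 mm

11.1


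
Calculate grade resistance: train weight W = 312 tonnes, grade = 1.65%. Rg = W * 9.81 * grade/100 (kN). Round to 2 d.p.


Rg = W * 9.81 * grade / 100
Rg = 312 * 9.81 * 1.65 / 100
Rg = 3060.72 * 0.0165
Rg = 50.50 kN

50.50


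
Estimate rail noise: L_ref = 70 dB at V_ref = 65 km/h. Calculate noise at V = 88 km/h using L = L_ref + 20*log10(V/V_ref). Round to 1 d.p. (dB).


V/V_ref = 88 / 65 = 1.353846
log10(1.353846) = 0.131569
20 * 0.131569 = 2.6314
L = 70 + 2.6314 = 72.6 dB

72.6


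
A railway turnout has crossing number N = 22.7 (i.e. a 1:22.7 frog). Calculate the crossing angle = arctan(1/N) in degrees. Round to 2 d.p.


1/N = 1/22.7 = 0.044053
angle = arctan(0.044053) = 0.044024 rad
angle = 0.044024 * 180/pi = 2.52 degrees

2.52


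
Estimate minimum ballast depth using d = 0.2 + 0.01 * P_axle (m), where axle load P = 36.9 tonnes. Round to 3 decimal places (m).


d = 0.2 + 0.01 * 36.9
d = 0.2 + 0.369
d = 0.569 m

0.569


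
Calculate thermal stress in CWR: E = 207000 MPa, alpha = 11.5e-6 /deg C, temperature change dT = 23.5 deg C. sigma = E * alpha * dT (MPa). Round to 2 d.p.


sigma = E * alpha * dT
sigma = 207000 * 11.5e-6 * 23.5
sigma = 2.3805 * 23.5
sigma = 55.94 MPa

55.94


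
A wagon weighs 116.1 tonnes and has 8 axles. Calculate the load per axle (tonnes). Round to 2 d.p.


Load per axle = total weight / number of axles
Load = 116.1 / 8
Load = 14.51 tonnes

14.51


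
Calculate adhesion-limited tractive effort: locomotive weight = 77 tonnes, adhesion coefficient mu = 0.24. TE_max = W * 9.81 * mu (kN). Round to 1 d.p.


TE_max = W * g * mu
TE_max = 77 * 9.81 * 0.24
TE_max = 755.37 * 0.24
TE_max = 181.3 kN

181.3


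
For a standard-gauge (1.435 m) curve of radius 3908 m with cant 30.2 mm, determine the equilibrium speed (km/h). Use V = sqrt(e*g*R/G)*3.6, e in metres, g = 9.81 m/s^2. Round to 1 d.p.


Convert cant: e = 30.2 mm = 0.0302 m
V_ms = sqrt(0.0302 * 9.81 * 3908 / 1.435)
V_ms = sqrt(806.823621) = 28.4046 m/s
V = 28.4046 * 3.6 = 102.3 km/h

102.3


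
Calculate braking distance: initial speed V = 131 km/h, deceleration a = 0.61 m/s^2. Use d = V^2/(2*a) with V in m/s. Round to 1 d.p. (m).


Convert speed: V = 131 / 3.6 = 36.3889 m/s
V^2 = 1324.1512
d = 1324.1512 / (2 * 0.61)
d = 1324.1512 / 1.22
d = 1085.4 m

1085.4


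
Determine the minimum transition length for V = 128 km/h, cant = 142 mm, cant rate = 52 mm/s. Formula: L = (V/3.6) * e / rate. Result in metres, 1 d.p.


Convert speed: V = 128 / 3.6 = 35.5556 m/s
L = 35.5556 * 142 / 52
L = 5048.8889 / 52
L = 97.1 m

97.1


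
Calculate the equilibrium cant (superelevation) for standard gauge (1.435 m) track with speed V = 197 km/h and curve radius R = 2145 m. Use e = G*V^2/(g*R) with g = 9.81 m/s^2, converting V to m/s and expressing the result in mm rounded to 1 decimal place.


Convert speed: V = 197 / 3.6 = 54.7222 m/s
Apply formula: e = 1.435 * 54.7222^2 / (9.81 * 2145)
e = 1.435 * 2994.5216 / 21042.45
e = 0.204213 m = 204.2 mm

204.2


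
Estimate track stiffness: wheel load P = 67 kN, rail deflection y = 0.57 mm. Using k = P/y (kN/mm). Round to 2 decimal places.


Track stiffness k = P / y
k = 67 / 0.57
k = 117.54 kN/mm

117.54


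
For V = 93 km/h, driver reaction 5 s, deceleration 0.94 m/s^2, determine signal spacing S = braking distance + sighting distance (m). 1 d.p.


V = 93 / 3.6 = 25.8333 m/s
Braking distance = 25.8333^2 / (2*0.94) = 354.9793 m
Sighting distance = 25.8333 * 5 = 129.1667 m
S = 354.9793 + 129.1667 = 484.1 m

484.1


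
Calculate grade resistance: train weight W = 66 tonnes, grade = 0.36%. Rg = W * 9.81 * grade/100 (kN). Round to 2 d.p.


Rg = W * 9.81 * grade / 100
Rg = 66 * 9.81 * 0.36 / 100
Rg = 647.46 * 0.0036
Rg = 2.33 kN

2.33


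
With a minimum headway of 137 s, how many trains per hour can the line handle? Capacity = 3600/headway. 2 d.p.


Capacity = 3600 / headway
Capacity = 3600 / 137
Capacity = 26.28 trains/hour

26.28


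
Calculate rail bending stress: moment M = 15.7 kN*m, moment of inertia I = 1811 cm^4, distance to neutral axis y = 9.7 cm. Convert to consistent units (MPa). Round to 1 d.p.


Convert units:
M = 15.7 kN*m = 15700000 N*mm
y = 9.7 cm = 97 mm
I = 1811 cm^4 = 18110000 mm^4
sigma = 15700000 * 97 / 18110000
sigma = 84.1 MPa

84.1


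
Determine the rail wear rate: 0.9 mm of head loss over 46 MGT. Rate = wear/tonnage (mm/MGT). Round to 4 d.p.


Wear rate = total wear / cumulative tonnage
Rate = 0.9 / 46
Rate = 0.0196 mm/MGT

0.0196


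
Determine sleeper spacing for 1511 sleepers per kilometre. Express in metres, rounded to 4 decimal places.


Spacing = 1000 m / number of sleepers
Spacing = 1000 / 1511
Spacing = 0.6618 m

0.6618


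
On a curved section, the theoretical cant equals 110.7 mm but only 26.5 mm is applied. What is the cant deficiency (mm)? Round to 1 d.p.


Cant deficiency = equilibrium cant - actual cant
CD = 110.7 - 26.5
CD = 84.2 mm

84.2


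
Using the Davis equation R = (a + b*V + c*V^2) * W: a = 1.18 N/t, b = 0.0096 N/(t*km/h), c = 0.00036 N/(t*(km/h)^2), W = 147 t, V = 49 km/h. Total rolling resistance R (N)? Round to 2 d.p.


b*V = 0.0096 * 49 = 0.4704
c*V^2 = 0.00036 * 2401 = 0.86436
R_per_t = 1.18 + 0.4704 + 0.86436 = 2.51476 N/t
R_total = 2.51476 * 147 = 369.67 N

369.67


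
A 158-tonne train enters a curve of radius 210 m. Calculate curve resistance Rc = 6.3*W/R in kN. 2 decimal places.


Rc = 6.3 * W / R
Rc = 6.3 * 158 / 210
Rc = 995.4 / 210
Rc = 4.74 kN

4.74


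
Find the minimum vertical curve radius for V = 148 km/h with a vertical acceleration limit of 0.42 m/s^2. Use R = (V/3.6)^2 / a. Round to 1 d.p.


Convert speed: V = 148 / 3.6 = 41.1111 m/s
V^2 = 1690.1235 m^2/s^2
R_v = 1690.1235 / 0.42
R_v = 4024.1 m

4024.1


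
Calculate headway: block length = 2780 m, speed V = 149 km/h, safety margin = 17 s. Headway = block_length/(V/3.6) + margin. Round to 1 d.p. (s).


V = 149 / 3.6 = 41.3889 m/s
Block traversal time = 2780 / 41.3889 = 67.1678 s
Headway = 67.1678 + 17
Headway = 84.2 s

84.2


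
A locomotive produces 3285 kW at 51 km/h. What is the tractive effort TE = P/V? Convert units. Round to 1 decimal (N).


Convert: P = 3285 kW = 3285000 W
V = 51 / 3.6 = 14.1667 m/s
TE = 3285000 / 14.1667
TE = 231882.4 N

231882.4


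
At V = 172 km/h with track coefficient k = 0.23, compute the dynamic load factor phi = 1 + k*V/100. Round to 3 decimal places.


phi = 1 + k * V / 100
phi = 1 + 0.23 * 172 / 100
phi = 1 + 0.3956
phi = 1.396

1.396


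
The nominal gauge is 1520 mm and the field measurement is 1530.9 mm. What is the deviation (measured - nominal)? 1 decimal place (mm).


Deviation = measured - nominal
Deviation = 1530.9 - 1520
Deviation = 10.9 mm

10.9


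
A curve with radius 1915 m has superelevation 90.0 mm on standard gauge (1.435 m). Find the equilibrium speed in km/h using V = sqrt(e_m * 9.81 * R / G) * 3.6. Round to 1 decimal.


Convert cant: e = 90.0 mm = 0.0900 m
V_ms = sqrt(0.0900 * 9.81 * 1915 / 1.435)
V_ms = sqrt(1178.225436) = 34.3253 m/s
V = 34.3253 * 3.6 = 123.6 km/h

123.6


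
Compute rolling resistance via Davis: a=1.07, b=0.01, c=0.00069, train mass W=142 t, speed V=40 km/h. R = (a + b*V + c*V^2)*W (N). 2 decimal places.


b*V = 0.01 * 40 = 0.4
c*V^2 = 0.00069 * 1600 = 1.104
R_per_t = 1.07 + 0.4 + 1.104 = 2.574 N/t
R_total = 2.574 * 142 = 365.51 N

365.51


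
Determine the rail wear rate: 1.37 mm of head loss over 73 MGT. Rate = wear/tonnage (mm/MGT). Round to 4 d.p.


Wear rate = total wear / cumulative tonnage
Rate = 1.37 / 73
Rate = 0.0188 mm/MGT

0.0188


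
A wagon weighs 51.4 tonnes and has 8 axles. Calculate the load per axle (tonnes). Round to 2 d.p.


Load per axle = total weight / number of axles
Load = 51.4 / 8
Load = 6.43 tonnes

6.43


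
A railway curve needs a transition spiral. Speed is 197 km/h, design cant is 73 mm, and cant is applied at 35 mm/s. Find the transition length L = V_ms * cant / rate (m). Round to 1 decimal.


Convert speed: V = 197 / 3.6 = 54.7222 m/s
L = 54.7222 * 73 / 35
L = 3994.7222 / 35
L = 114.1 m

114.1


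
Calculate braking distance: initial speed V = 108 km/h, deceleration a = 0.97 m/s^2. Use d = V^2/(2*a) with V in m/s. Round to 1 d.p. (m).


Convert speed: V = 108 / 3.6 = 30.0 m/s
V^2 = 900.0
d = 900.0 / (2 * 0.97)
d = 900.0 / 1.94
d = 463.9 m

463.9


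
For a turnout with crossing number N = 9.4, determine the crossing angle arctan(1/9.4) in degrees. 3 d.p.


1/N = 1/9.4 = 0.106383
angle = arctan(0.106383) = 0.105984 rad
angle = 0.105984 * 180/pi = 6.072 degrees

6.072


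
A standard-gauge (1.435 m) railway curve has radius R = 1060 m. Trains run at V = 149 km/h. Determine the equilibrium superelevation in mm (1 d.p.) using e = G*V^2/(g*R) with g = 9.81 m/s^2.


Convert speed: V = 149 / 3.6 = 41.3889 m/s
Apply formula: e = 1.435 * 41.3889^2 / (9.81 * 1060)
e = 1.435 * 1713.0401 / 10398.6
e = 0.236398 m = 236.4 mm

236.4


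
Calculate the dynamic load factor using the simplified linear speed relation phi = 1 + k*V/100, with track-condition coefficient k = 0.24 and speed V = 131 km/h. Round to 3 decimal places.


phi = 1 + k * V / 100
phi = 1 + 0.24 * 131 / 100
phi = 1 + 0.3144
phi = 1.314

1.314


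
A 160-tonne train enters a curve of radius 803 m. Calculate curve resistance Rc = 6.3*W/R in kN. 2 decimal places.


Rc = 6.3 * W / R
Rc = 6.3 * 160 / 803
Rc = 1008.0 / 803
Rc = 1.26 kN

1.26


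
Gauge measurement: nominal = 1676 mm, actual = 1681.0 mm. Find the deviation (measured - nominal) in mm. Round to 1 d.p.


Deviation = measured - nominal
Deviation = 1681.0 - 1676
Deviation = 5.0 mm

5.0


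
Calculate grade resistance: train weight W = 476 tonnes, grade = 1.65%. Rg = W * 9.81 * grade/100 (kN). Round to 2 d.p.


Rg = W * 9.81 * grade / 100
Rg = 476 * 9.81 * 1.65 / 100
Rg = 4669.56 * 0.0165
Rg = 77.05 kN

77.05


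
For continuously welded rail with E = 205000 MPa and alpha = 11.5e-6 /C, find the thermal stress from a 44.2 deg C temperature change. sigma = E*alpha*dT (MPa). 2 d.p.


sigma = E * alpha * dT
sigma = 205000 * 11.5e-6 * 44.2
sigma = 2.3575 * 44.2
sigma = 104.20 MPa

104.20


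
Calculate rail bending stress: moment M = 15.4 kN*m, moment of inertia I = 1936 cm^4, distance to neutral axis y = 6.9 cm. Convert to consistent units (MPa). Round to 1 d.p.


Convert units:
M = 15.4 kN*m = 15400000 N*mm
y = 6.9 cm = 69 mm
I = 1936 cm^4 = 19360000 mm^4
sigma = 15400000 * 69 / 19360000
sigma = 54.9 MPa

54.9


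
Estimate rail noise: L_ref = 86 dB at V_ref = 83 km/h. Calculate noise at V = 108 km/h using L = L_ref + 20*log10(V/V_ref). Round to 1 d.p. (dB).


V/V_ref = 108 / 83 = 1.301205
log10(1.301205) = 0.114346
20 * 0.114346 = 2.2869
L = 86 + 2.2869 = 88.3 dB

88.3


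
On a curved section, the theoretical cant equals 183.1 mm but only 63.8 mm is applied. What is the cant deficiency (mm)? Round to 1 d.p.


Cant deficiency = equilibrium cant - actual cant
CD = 183.1 - 63.8
CD = 119.3 mm

119.3


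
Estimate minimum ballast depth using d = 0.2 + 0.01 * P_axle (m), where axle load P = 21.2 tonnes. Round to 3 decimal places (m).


d = 0.2 + 0.01 * 21.2
d = 0.2 + 0.212
d = 0.412 m

0.412


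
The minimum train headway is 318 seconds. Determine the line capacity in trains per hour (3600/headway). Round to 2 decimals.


Capacity = 3600 / headway
Capacity = 3600 / 318
Capacity = 11.32 trains/hour

11.32


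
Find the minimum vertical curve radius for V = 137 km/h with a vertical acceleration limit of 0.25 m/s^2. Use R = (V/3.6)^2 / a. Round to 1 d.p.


Convert speed: V = 137 / 3.6 = 38.0556 m/s
V^2 = 1448.2253 m^2/s^2
R_v = 1448.2253 / 0.25
R_v = 5792.9 m

5792.9


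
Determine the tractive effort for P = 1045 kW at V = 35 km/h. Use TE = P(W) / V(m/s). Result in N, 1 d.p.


Convert: P = 1045 kW = 1045000 W
V = 35 / 3.6 = 9.7222 m/s
TE = 1045000 / 9.7222
TE = 107485.7 N

107485.7


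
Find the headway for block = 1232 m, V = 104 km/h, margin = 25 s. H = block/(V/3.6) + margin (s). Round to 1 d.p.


V = 104 / 3.6 = 28.8889 m/s
Block traversal time = 1232 / 28.8889 = 42.6462 s
Headway = 42.6462 + 25
Headway = 67.6 s

67.6


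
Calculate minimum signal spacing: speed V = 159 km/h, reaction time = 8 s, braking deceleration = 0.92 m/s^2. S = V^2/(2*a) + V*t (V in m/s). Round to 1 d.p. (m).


V = 159 / 3.6 = 44.1667 m/s
Braking distance = 44.1667^2 / (2*0.92) = 1060.16 m
Sighting distance = 44.1667 * 8 = 353.3333 m
S = 1060.16 + 353.3333 = 1413.5 m

1413.5


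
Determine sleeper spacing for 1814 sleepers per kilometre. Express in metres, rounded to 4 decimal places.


Spacing = 1000 m / number of sleepers
Spacing = 1000 / 1814
Spacing = 0.5513 m

0.5513


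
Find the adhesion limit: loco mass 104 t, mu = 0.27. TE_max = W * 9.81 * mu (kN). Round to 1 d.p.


TE_max = W * g * mu
TE_max = 104 * 9.81 * 0.27
TE_max = 1020.24 * 0.27
TE_max = 275.5 kN

275.5


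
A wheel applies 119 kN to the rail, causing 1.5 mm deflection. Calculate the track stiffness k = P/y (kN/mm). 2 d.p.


Track stiffness k = P / y
k = 119 / 1.5
k = 79.33 kN/mm

79.33


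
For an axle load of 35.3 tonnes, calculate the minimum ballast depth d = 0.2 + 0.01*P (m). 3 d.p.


d = 0.2 + 0.01 * 35.3
d = 0.2 + 0.353
d = 0.553 m

0.553


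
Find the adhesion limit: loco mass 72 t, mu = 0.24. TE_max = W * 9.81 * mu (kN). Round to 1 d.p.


TE_max = W * g * mu
TE_max = 72 * 9.81 * 0.24
TE_max = 706.32 * 0.24
TE_max = 169.5 kN

169.5


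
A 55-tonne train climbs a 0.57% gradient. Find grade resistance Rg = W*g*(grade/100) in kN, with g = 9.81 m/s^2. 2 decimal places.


Rg = W * 9.81 * grade / 100
Rg = 55 * 9.81 * 0.57 / 100
Rg = 539.55 * 0.0057
Rg = 3.08 kN

3.08


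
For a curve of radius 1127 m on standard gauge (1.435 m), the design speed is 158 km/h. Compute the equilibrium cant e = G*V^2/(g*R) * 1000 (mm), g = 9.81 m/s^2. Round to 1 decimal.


Convert speed: V = 158 / 3.6 = 43.8889 m/s
Apply formula: e = 1.435 * 43.8889^2 / (9.81 * 1127)
e = 1.435 * 1926.2346 / 11055.87
e = 0.250016 m = 250.0 mm

250.0


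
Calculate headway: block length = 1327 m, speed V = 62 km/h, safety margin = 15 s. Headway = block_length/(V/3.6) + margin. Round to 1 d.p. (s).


V = 62 / 3.6 = 17.2222 m/s
Block traversal time = 1327 / 17.2222 = 77.0516 s
Headway = 77.0516 + 15
Headway = 92.1 s

92.1
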